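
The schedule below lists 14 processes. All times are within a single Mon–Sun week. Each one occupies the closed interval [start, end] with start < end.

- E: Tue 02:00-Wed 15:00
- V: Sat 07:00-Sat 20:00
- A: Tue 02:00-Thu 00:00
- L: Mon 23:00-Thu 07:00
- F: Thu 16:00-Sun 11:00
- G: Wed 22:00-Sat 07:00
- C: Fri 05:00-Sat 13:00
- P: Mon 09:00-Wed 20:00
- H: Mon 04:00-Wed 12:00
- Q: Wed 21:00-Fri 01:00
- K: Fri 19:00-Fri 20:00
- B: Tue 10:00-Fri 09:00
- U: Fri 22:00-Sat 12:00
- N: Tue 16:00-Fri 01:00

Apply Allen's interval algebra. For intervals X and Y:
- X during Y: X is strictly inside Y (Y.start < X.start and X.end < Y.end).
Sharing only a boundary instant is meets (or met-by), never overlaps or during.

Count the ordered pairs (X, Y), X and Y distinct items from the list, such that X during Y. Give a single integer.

Checking all 182 ordered pairs for relation 'during'; matching pairs in alphabetical order:
(A, L): A during L ✓
(C, F): C during F ✓
(E, L): E during L ✓
(E, P): E during P ✓
(K, C): K during C ✓
(K, F): K during F ✓
(K, G): K during G ✓
(N, B): N during B ✓
(Q, B): Q during B ✓
(U, C): U during C ✓
(U, F): U during F ✓
(V, F): V during F ✓
Count: 12.

12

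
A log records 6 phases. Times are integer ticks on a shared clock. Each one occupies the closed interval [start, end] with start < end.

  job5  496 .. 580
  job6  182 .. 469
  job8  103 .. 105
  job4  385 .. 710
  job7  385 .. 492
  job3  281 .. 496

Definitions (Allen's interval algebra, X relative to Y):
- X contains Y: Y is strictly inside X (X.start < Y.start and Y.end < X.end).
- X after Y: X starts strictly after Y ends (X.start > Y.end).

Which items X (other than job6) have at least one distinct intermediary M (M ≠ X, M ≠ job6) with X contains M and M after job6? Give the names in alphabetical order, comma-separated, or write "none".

job4

Target job6 = [182, 469].
Intermediaries M with M after job6: job5.
Via job5 — items with X contains job5: job4.
Union: job4.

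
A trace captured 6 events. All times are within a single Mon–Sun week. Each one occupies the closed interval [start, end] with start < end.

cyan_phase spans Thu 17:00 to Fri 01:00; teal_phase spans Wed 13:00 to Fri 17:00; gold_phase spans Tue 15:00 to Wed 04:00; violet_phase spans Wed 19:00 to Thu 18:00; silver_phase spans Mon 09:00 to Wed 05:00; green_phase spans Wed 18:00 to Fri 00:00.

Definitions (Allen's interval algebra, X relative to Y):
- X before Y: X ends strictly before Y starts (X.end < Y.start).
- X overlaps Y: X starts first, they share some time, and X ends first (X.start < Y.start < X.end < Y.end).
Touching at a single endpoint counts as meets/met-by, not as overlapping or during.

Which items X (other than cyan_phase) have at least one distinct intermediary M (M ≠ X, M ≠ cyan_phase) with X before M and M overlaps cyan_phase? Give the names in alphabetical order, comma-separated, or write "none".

gold_phase, silver_phase

Target cyan_phase = [Thu 17:00, Fri 01:00].
Intermediaries M with M overlaps cyan_phase: green_phase, violet_phase.
Via green_phase — items with X before green_phase: gold_phase, silver_phase.
Via violet_phase — items with X before violet_phase: gold_phase, silver_phase.
Union: gold_phase, silver_phase.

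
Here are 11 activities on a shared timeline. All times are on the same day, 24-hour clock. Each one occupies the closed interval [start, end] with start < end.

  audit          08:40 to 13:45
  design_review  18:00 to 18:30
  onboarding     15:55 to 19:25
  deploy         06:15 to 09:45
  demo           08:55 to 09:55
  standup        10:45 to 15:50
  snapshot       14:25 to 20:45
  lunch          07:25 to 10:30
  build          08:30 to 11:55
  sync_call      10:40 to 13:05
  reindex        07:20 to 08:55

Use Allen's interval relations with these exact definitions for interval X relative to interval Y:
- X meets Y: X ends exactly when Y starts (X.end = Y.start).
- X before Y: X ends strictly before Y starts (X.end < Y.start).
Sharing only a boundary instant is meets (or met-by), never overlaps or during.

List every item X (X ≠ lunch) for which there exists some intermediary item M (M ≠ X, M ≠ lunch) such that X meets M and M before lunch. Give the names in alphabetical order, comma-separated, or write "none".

Target lunch = [07:25, 10:30].
Intermediaries M with M before lunch: none.
Union: none.

none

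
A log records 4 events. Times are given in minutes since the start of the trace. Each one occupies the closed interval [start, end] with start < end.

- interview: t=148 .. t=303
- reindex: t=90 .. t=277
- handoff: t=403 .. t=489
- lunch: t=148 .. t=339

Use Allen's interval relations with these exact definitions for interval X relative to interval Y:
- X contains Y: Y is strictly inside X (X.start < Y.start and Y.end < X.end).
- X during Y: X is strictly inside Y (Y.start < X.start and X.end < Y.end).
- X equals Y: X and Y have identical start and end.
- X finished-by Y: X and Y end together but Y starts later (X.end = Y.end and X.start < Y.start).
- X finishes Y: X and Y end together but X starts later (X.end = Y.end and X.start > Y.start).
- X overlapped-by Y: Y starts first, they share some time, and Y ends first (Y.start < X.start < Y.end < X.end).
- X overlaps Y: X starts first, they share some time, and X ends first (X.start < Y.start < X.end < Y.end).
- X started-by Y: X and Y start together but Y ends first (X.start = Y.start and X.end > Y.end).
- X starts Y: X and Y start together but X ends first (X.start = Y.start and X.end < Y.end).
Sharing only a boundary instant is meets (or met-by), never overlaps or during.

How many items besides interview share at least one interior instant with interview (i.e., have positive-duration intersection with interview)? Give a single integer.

Target interview = [t=148, t=303].
handoff [t=403, t=489] → after → no.
lunch [t=148, t=339] → started-by → counts.
reindex [t=90, t=277] → overlaps → counts.
Total: 2.

2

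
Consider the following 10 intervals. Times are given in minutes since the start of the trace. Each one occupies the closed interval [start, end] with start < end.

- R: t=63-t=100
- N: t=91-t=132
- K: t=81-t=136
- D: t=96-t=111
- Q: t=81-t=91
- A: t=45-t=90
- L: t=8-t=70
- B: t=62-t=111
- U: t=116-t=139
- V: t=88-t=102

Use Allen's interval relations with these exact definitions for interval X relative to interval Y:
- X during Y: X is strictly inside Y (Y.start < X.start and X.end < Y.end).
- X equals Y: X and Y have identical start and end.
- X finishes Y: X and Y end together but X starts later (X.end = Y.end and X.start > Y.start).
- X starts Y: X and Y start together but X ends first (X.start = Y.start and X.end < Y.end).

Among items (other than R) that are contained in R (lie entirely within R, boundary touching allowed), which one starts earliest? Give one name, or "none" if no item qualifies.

Target R = [t=63, t=100].
A [t=45, t=90] → overlaps → excluded.
B [t=62, t=111] → contains → excluded.
D [t=96, t=111] → overlapped-by → excluded.
K [t=81, t=136] → overlapped-by → excluded.
L [t=8, t=70] → overlaps → excluded.
N [t=91, t=132] → overlapped-by → excluded.
Q [t=81, t=91] → during → candidate.
U [t=116, t=139] → after → excluded.
V [t=88, t=102] → overlapped-by → excluded.
Among candidates, earliest start is t=81 → Q.

Q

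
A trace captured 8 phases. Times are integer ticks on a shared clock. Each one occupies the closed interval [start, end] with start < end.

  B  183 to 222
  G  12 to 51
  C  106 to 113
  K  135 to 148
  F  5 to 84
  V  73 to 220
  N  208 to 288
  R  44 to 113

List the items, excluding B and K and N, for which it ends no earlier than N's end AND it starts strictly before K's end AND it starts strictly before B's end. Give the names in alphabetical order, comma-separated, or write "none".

Conditions: its end is no earlier than N's end (X.end >= 288) AND its start is strictly before K's end (X.start < 148) AND its start is strictly before B's end (X.start < 222).
C: end 113 >= 288? ✗; start 106 < 148? ✓; start 106 < 222? ✓ → no.
F: end 84 >= 288? ✗; start 5 < 148? ✓; start 5 < 222? ✓ → no.
G: end 51 >= 288? ✗; start 12 < 148? ✓; start 12 < 222? ✓ → no.
R: end 113 >= 288? ✗; start 44 < 148? ✓; start 44 < 222? ✓ → no.
V: end 220 >= 288? ✗; start 73 < 148? ✓; start 73 < 222? ✓ → no.
Result: none.

none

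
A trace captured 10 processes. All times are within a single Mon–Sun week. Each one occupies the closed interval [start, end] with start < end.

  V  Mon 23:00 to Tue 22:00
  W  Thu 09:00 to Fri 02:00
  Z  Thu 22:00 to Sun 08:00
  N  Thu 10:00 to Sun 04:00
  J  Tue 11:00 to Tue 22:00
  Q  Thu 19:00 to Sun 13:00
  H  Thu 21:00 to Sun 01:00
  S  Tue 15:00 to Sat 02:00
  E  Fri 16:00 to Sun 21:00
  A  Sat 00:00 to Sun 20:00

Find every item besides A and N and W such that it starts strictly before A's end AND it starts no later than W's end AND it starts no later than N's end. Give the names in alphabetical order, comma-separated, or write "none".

H, J, Q, S, V, Z

Conditions: its start is strictly before A's end (X.start < Sun 20:00) AND its start is no later than W's end (X.start <= Fri 02:00) AND its start is no later than N's end (X.start <= Sun 04:00).
E: start Fri 16:00 < Sun 20:00? ✓; start Fri 16:00 <= Fri 02:00? ✗; start Fri 16:00 <= Sun 04:00? ✓ → no.
H: start Thu 21:00 < Sun 20:00? ✓; start Thu 21:00 <= Fri 02:00? ✓; start Thu 21:00 <= Sun 04:00? ✓ → yes.
J: start Tue 11:00 < Sun 20:00? ✓; start Tue 11:00 <= Fri 02:00? ✓; start Tue 11:00 <= Sun 04:00? ✓ → yes.
Q: start Thu 19:00 < Sun 20:00? ✓; start Thu 19:00 <= Fri 02:00? ✓; start Thu 19:00 <= Sun 04:00? ✓ → yes.
S: start Tue 15:00 < Sun 20:00? ✓; start Tue 15:00 <= Fri 02:00? ✓; start Tue 15:00 <= Sun 04:00? ✓ → yes.
V: start Mon 23:00 < Sun 20:00? ✓; start Mon 23:00 <= Fri 02:00? ✓; start Mon 23:00 <= Sun 04:00? ✓ → yes.
Z: start Thu 22:00 < Sun 20:00? ✓; start Thu 22:00 <= Fri 02:00? ✓; start Thu 22:00 <= Sun 04:00? ✓ → yes.
Result: H, J, Q, S, V, Z.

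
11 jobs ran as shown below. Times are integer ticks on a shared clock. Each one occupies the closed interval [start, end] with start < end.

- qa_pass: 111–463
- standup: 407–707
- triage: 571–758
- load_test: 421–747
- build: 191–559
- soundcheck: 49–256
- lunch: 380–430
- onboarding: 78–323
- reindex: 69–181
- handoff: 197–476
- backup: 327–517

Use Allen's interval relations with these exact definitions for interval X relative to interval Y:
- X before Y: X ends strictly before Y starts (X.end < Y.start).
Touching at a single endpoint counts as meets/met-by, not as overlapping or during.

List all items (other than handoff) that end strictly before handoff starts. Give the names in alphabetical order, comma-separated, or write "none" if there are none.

reindex

Target handoff = [197, 476].
backup [327, 517] → overlapped-by → no.
build [191, 559] → contains → no.
load_test [421, 747] → overlapped-by → no.
lunch [380, 430] → during → no.
onboarding [78, 323] → overlaps → no.
qa_pass [111, 463] → overlaps → no.
reindex [69, 181] → before → yes.
soundcheck [49, 256] → overlaps → no.
standup [407, 707] → overlapped-by → no.
triage [571, 758] → after → no.
Result: reindex.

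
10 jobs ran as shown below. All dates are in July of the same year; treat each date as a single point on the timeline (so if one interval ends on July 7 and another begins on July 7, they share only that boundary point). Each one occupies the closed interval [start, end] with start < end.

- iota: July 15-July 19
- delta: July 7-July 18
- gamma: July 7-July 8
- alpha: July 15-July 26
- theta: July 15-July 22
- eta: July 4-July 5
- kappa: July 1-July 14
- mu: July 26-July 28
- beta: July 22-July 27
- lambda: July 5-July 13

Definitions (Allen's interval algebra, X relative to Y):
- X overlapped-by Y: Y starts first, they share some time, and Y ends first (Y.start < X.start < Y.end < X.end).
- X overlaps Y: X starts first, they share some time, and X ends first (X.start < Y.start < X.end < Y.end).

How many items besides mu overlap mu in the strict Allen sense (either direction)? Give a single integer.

1

Target mu = [July 26, July 28].
alpha [July 15, July 26] → meets → no.
beta [July 22, July 27] → overlaps → counts.
delta [July 7, July 18] → before → no.
eta [July 4, July 5] → before → no.
gamma [July 7, July 8] → before → no.
iota [July 15, July 19] → before → no.
kappa [July 1, July 14] → before → no.
lambda [July 5, July 13] → before → no.
theta [July 15, July 22] → before → no.
Total: 1.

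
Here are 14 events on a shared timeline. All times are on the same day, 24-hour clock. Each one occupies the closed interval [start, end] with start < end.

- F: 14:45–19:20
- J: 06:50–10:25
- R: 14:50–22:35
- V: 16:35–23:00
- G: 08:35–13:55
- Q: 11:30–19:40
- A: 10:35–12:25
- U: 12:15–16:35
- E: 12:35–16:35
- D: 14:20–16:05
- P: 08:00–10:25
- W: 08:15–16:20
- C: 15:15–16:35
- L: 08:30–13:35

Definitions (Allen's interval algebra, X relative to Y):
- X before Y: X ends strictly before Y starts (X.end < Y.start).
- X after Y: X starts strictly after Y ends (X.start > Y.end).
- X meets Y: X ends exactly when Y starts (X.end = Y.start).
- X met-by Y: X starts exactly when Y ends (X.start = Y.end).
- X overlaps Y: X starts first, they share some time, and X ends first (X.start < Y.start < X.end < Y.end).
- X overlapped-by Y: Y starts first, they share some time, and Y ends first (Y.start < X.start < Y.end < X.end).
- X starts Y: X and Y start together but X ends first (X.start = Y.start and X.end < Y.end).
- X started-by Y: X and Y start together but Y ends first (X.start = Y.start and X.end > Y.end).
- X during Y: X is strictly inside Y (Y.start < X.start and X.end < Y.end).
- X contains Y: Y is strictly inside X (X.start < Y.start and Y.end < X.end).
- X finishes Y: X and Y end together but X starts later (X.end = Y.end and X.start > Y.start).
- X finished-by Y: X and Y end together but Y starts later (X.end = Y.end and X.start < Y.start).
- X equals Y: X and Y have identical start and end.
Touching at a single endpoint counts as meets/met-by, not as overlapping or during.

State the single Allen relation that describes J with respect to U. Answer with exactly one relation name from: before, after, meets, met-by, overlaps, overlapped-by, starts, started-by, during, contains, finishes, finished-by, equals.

J = [06:50, 10:25]; U = [12:15, 16:35].
Compare endpoints: J.start < U.start, J.start < U.end, J.end < U.start, J.end < U.end.
That pattern is 'before'.

before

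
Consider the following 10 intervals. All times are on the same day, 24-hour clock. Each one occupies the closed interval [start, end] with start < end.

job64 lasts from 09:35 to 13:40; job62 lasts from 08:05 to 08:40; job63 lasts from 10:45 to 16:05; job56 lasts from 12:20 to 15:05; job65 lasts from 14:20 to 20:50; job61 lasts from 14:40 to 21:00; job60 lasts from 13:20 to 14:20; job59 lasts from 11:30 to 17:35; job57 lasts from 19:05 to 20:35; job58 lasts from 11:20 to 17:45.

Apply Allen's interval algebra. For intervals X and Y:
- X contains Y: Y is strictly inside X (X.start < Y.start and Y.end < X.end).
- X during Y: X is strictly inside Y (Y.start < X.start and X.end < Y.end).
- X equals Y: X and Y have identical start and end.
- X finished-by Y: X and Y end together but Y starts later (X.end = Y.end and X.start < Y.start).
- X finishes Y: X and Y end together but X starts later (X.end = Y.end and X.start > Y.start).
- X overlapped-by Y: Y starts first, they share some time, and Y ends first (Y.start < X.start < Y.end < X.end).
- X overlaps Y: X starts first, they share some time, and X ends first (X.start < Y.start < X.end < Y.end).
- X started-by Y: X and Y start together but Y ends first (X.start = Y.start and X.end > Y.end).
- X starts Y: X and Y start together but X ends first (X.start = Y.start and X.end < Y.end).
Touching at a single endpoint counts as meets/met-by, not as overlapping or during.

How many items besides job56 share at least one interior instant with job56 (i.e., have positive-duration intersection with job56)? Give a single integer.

7

Target job56 = [12:20, 15:05].
job57 [19:05, 20:35] → after → no.
job58 [11:20, 17:45] → contains → counts.
job59 [11:30, 17:35] → contains → counts.
job60 [13:20, 14:20] → during → counts.
job61 [14:40, 21:00] → overlapped-by → counts.
job62 [08:05, 08:40] → before → no.
job63 [10:45, 16:05] → contains → counts.
job64 [09:35, 13:40] → overlaps → counts.
job65 [14:20, 20:50] → overlapped-by → counts.
Total: 7.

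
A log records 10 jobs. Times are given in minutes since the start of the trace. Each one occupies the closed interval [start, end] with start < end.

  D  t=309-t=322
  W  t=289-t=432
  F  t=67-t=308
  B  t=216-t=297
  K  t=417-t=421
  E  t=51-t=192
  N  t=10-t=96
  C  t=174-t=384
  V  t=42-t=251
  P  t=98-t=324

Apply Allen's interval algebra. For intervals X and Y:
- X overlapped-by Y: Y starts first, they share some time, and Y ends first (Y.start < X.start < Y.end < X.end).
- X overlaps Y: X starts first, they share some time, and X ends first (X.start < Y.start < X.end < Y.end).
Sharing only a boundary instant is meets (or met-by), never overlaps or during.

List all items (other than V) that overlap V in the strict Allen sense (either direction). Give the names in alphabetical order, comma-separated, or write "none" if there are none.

Target V = [t=42, t=251].
B [t=216, t=297] → overlapped-by → yes.
C [t=174, t=384] → overlapped-by → yes.
D [t=309, t=322] → after → no.
E [t=51, t=192] → during → no.
F [t=67, t=308] → overlapped-by → yes.
K [t=417, t=421] → after → no.
N [t=10, t=96] → overlaps → yes.
P [t=98, t=324] → overlapped-by → yes.
W [t=289, t=432] → after → no.
Result: B, C, F, N, P.

B, C, F, N, P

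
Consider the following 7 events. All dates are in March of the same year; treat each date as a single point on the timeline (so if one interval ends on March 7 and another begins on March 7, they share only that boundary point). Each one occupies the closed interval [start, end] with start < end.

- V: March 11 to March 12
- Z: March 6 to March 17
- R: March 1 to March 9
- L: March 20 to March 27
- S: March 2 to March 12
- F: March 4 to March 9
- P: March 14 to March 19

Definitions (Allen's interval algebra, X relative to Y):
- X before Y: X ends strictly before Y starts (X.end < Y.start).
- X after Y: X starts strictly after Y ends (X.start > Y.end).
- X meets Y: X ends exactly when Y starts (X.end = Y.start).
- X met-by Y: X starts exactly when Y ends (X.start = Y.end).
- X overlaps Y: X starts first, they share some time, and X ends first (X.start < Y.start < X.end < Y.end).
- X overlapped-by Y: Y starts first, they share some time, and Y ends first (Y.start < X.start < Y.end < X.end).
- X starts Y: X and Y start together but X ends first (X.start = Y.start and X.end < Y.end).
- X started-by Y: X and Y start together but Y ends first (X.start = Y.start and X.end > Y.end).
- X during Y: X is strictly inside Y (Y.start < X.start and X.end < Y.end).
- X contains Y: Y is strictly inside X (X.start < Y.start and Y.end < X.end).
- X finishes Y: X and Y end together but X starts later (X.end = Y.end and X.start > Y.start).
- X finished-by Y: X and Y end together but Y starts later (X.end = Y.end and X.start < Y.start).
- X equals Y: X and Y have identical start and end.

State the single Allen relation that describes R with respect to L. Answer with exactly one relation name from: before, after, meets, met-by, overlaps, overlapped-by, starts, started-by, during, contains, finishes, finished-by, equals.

before

R = [March 1, March 9]; L = [March 20, March 27].
Compare endpoints: R.start < L.start, R.start < L.end, R.end < L.start, R.end < L.end.
That pattern is 'before'.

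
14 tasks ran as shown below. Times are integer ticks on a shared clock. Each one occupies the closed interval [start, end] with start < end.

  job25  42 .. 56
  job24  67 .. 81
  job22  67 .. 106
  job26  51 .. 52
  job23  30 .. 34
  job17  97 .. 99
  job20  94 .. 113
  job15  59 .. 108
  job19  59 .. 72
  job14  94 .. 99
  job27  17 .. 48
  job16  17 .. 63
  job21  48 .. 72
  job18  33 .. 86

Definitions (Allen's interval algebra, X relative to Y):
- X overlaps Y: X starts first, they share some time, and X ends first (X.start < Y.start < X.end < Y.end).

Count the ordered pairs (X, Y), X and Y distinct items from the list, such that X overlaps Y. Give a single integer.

Checking all 182 ordered pairs for relation 'overlaps'; matching pairs in alphabetical order:
(job15, job20): job15 overlaps job20 ✓
(job16, job15): job16 overlaps job15 ✓
(job16, job18): job16 overlaps job18 ✓
(job16, job19): job16 overlaps job19 ✓
(job16, job21): job16 overlaps job21 ✓
(job18, job15): job18 overlaps job15 ✓
(job18, job22): job18 overlaps job22 ✓
(job19, job22): job19 overlaps job22 ✓
(job19, job24): job19 overlaps job24 ✓
(job21, job15): job21 overlaps job15 ✓
(job21, job22): job21 overlaps job22 ✓
(job21, job24): job21 overlaps job24 ✓
(job22, job20): job22 overlaps job20 ✓
(job23, job18): job23 overlaps job18 ✓
(job25, job21): job25 overlaps job21 ✓
(job27, job18): job27 overlaps job18 ✓
(job27, job25): job27 overlaps job25 ✓
Count: 17.

17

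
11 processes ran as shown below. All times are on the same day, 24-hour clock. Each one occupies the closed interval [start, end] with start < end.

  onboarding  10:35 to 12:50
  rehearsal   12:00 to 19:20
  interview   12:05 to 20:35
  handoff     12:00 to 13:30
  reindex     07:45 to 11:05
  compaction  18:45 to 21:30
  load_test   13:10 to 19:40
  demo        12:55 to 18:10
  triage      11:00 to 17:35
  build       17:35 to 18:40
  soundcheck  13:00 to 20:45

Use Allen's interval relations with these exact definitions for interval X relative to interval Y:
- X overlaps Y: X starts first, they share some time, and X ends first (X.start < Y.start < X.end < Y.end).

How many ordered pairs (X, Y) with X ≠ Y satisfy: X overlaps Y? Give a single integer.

Checking all 110 ordered pairs for relation 'overlaps'; matching pairs in alphabetical order:
(demo, build): demo overlaps build ✓
(demo, load_test): demo overlaps load_test ✓
(demo, soundcheck): demo overlaps soundcheck ✓
(handoff, demo): handoff overlaps demo ✓
(handoff, interview): handoff overlaps interview ✓
(handoff, load_test): handoff overlaps load_test ✓
(handoff, soundcheck): handoff overlaps soundcheck ✓
(interview, compaction): interview overlaps compaction ✓
(interview, soundcheck): interview overlaps soundcheck ✓
(load_test, compaction): load_test overlaps compaction ✓
(onboarding, handoff): onboarding overlaps handoff ✓
(onboarding, interview): onboarding overlaps interview ✓
(onboarding, rehearsal): onboarding overlaps rehearsal ✓
(onboarding, triage): onboarding overlaps triage ✓
(rehearsal, compaction): rehearsal overlaps compaction ✓
(rehearsal, interview): rehearsal overlaps interview ✓
(rehearsal, load_test): rehearsal overlaps load_test ✓
(rehearsal, soundcheck): rehearsal overlaps soundcheck ✓
(reindex, onboarding): reindex overlaps onboarding ✓
(reindex, triage): reindex overlaps triage ✓
(soundcheck, compaction): soundcheck overlaps compaction ✓
(triage, demo): triage overlaps demo ✓
(triage, interview): triage overlaps interview ✓
(triage, load_test): triage overlaps load_test ✓
... plus 2 further pairs not listed.
Count: 26.

26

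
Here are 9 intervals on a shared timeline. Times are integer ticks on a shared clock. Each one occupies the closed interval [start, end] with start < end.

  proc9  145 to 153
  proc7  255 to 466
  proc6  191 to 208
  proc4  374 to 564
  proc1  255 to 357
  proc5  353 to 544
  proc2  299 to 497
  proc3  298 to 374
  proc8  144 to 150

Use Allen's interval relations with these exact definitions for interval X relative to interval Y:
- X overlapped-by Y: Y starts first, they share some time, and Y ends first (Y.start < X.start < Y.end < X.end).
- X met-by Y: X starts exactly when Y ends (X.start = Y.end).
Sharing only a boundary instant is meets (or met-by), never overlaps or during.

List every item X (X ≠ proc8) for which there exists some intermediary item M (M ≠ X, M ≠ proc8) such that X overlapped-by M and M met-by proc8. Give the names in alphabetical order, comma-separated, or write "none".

none

Target proc8 = [144, 150].
Intermediaries M with M met-by proc8: none.
Union: none.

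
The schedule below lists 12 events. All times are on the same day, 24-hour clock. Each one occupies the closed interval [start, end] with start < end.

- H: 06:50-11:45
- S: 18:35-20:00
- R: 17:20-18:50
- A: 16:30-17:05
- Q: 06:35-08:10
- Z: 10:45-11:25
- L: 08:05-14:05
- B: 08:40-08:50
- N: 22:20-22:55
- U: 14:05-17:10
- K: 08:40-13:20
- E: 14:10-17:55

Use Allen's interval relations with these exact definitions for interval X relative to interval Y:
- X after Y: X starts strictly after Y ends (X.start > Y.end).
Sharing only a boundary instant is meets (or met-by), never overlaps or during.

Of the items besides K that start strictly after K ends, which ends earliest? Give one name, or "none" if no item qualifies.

A

Target K = [08:40, 13:20].
A [16:30, 17:05] → after → candidate.
B [08:40, 08:50] → starts → excluded.
E [14:10, 17:55] → after → candidate.
H [06:50, 11:45] → overlaps → excluded.
L [08:05, 14:05] → contains → excluded.
N [22:20, 22:55] → after → candidate.
Q [06:35, 08:10] → before → excluded.
R [17:20, 18:50] → after → candidate.
S [18:35, 20:00] → after → candidate.
U [14:05, 17:10] → after → candidate.
Z [10:45, 11:25] → during → excluded.
Among candidates, earliest end is 17:05 → A.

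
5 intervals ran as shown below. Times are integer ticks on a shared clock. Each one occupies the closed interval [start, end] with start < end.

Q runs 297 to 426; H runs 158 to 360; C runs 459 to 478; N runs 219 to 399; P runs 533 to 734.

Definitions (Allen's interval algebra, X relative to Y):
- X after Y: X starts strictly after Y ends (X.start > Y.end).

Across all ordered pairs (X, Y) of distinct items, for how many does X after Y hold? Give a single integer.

7

Checking all 20 ordered pairs for relation 'after'; matching pairs in alphabetical order:
(C, H): C after H ✓
(C, N): C after N ✓
(C, Q): C after Q ✓
(P, C): P after C ✓
(P, H): P after H ✓
(P, N): P after N ✓
(P, Q): P after Q ✓
Count: 7.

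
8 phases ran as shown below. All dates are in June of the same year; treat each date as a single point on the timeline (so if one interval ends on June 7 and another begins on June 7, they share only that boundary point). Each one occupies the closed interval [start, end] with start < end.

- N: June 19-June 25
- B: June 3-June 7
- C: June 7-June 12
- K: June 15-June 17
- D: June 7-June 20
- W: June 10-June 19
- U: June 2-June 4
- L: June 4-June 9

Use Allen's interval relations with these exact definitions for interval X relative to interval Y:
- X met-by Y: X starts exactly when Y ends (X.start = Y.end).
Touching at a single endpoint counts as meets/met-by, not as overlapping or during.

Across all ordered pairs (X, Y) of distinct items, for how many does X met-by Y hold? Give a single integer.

4

Checking all 56 ordered pairs for relation 'met-by'; matching pairs in alphabetical order:
(C, B): C met-by B ✓
(D, B): D met-by B ✓
(L, U): L met-by U ✓
(N, W): N met-by W ✓
Count: 4.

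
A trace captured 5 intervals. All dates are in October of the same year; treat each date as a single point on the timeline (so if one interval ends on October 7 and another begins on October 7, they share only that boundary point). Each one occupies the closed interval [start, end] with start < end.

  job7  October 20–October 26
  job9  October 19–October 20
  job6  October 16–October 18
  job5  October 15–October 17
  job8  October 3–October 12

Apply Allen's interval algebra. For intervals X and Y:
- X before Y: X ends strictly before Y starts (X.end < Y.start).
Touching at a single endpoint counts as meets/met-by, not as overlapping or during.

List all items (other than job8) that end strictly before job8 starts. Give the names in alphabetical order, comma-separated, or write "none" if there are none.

Target job8 = [October 3, October 12].
job5 [October 15, October 17] → after → no.
job6 [October 16, October 18] → after → no.
job7 [October 20, October 26] → after → no.
job9 [October 19, October 20] → after → no.
Result: none.

none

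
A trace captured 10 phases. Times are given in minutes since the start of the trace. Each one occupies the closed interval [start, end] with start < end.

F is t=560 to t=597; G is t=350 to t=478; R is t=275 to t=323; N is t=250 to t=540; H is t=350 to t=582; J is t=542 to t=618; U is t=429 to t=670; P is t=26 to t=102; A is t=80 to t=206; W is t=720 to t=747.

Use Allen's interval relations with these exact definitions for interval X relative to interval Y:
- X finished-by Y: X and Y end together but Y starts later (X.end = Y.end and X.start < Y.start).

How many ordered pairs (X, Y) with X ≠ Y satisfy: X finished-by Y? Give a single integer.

Checking all 90 ordered pairs for relation 'finished-by'; matching pairs in alphabetical order:
No pair satisfies it.
Count: 0.

0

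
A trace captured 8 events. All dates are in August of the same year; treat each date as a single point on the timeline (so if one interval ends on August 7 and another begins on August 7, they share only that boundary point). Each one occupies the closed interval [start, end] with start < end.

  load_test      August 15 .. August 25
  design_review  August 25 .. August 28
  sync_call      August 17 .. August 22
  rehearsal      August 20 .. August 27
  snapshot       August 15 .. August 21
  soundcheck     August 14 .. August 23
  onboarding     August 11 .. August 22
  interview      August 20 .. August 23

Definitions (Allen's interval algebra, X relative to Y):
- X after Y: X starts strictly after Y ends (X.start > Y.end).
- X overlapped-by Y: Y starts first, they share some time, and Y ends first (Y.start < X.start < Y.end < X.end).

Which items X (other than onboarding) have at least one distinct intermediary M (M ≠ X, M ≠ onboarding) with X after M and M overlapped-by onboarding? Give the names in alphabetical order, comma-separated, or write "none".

design_review

Target onboarding = [August 11, August 22].
Intermediaries M with M overlapped-by onboarding: interview, load_test, rehearsal, soundcheck.
Via interview — items with X after interview: design_review.
Via load_test — items with X after load_test: none.
Via rehearsal — items with X after rehearsal: none.
Via soundcheck — items with X after soundcheck: design_review.
Union: design_review.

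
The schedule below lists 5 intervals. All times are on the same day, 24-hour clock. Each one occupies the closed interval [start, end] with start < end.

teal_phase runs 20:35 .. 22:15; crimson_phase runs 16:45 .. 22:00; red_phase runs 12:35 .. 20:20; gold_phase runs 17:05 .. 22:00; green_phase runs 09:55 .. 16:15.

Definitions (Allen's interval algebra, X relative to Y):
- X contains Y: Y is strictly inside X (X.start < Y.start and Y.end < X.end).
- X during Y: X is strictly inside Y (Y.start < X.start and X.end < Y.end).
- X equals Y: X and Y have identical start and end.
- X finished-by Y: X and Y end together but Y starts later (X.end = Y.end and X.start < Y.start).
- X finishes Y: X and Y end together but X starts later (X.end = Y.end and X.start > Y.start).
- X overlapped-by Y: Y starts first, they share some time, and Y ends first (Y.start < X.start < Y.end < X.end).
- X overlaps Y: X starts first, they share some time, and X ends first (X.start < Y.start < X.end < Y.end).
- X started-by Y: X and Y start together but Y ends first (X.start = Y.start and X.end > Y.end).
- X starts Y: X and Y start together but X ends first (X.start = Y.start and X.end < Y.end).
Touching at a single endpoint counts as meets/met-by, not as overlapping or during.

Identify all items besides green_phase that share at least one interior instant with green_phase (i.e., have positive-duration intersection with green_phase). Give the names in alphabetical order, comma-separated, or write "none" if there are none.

red_phase

Target green_phase = [09:55, 16:15].
crimson_phase [16:45, 22:00] → after → no.
gold_phase [17:05, 22:00] → after → no.
red_phase [12:35, 20:20] → overlapped-by → yes.
teal_phase [20:35, 22:15] → after → no.
Result: red_phase.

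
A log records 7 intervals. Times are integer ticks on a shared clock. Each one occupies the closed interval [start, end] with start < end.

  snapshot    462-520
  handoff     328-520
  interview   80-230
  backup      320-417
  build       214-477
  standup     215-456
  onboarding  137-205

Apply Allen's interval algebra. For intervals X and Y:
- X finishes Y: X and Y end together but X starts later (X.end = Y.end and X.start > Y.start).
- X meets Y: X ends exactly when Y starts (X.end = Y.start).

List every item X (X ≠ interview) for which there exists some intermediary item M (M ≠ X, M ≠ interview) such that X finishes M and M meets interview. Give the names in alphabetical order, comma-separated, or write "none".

Target interview = [80, 230].
Intermediaries M with M meets interview: none.
Union: none.

none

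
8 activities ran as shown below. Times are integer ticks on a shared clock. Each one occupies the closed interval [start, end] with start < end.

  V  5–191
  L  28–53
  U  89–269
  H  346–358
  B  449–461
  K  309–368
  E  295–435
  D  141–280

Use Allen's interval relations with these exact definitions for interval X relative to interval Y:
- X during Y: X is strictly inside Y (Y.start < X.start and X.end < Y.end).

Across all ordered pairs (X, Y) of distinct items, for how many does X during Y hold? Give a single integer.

Checking all 56 ordered pairs for relation 'during'; matching pairs in alphabetical order:
(H, E): H during E ✓
(H, K): H during K ✓
(K, E): K during E ✓
(L, V): L during V ✓
Count: 4.

4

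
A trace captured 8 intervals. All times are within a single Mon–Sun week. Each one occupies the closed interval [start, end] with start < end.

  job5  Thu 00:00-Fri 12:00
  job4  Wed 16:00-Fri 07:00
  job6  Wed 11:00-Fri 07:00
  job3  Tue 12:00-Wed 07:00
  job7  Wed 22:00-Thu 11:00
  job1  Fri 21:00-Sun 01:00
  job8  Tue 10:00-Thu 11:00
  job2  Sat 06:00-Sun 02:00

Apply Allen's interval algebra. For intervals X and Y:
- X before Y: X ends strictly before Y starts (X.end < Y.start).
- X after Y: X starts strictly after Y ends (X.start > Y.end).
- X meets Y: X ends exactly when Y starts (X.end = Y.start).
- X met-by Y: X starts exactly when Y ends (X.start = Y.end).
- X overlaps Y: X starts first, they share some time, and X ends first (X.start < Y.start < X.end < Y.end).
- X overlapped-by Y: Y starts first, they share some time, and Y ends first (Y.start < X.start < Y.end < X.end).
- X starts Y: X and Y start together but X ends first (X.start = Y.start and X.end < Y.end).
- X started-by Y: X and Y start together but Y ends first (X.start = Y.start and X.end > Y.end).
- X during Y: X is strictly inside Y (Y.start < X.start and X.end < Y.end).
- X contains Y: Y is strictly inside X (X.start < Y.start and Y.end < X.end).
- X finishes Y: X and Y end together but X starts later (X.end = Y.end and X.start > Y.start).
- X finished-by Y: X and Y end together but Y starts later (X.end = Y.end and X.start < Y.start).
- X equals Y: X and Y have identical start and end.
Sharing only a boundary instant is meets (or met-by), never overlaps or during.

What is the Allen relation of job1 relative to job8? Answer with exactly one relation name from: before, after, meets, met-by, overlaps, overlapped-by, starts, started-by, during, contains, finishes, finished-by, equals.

job1 = [Fri 21:00, Sun 01:00]; job8 = [Tue 10:00, Thu 11:00].
Compare endpoints: job1.start > job8.start, job1.start > job8.end, job1.end > job8.start, job1.end > job8.end.
That pattern is 'after'.

after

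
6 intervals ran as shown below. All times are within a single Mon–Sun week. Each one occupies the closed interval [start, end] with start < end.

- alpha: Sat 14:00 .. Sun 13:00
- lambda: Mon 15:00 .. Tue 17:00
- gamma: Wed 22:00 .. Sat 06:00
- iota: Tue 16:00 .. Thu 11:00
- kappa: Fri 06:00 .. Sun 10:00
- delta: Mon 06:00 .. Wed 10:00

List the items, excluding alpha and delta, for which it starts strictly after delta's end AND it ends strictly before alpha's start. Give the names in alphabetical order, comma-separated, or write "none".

gamma

Conditions: its start is strictly after delta's end (X.start > Wed 10:00) AND its end is strictly before alpha's start (X.end < Sat 14:00).
gamma: start Wed 22:00 > Wed 10:00? ✓; end Sat 06:00 < Sat 14:00? ✓ → yes.
iota: start Tue 16:00 > Wed 10:00? ✗; end Thu 11:00 < Sat 14:00? ✓ → no.
kappa: start Fri 06:00 > Wed 10:00? ✓; end Sun 10:00 < Sat 14:00? ✗ → no.
lambda: start Mon 15:00 > Wed 10:00? ✗; end Tue 17:00 < Sat 14:00? ✓ → no.
Result: gamma.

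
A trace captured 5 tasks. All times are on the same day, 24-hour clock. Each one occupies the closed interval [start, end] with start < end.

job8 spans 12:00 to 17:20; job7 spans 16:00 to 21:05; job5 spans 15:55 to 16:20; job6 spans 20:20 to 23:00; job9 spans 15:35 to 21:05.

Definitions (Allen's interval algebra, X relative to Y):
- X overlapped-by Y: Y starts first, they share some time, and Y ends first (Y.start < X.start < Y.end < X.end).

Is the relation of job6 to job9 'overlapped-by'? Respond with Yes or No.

Yes

job6 = [20:20, 23:00], job9 = [15:35, 21:05].
Actual relation of job6 to job9: overlapped-by.
Asked whether 'overlapped-by' holds → Yes.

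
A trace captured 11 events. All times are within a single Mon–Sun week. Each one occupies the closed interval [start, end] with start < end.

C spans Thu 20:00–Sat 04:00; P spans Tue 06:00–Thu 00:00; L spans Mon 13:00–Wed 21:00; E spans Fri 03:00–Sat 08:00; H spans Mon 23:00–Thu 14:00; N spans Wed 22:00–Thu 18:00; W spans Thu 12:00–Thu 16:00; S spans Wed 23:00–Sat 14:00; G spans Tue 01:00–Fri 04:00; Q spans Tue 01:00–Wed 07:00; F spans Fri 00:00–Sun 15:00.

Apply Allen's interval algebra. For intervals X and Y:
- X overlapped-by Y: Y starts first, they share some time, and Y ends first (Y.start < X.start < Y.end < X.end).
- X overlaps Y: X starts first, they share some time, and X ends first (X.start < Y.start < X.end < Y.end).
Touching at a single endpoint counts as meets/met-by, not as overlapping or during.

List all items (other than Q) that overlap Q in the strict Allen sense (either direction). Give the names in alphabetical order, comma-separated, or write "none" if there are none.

Target Q = [Tue 01:00, Wed 07:00].
C [Thu 20:00, Sat 04:00] → after → no.
E [Fri 03:00, Sat 08:00] → after → no.
F [Fri 00:00, Sun 15:00] → after → no.
G [Tue 01:00, Fri 04:00] → started-by → no.
H [Mon 23:00, Thu 14:00] → contains → no.
L [Mon 13:00, Wed 21:00] → contains → no.
N [Wed 22:00, Thu 18:00] → after → no.
P [Tue 06:00, Thu 00:00] → overlapped-by → yes.
S [Wed 23:00, Sat 14:00] → after → no.
W [Thu 12:00, Thu 16:00] → after → no.
Result: P.

P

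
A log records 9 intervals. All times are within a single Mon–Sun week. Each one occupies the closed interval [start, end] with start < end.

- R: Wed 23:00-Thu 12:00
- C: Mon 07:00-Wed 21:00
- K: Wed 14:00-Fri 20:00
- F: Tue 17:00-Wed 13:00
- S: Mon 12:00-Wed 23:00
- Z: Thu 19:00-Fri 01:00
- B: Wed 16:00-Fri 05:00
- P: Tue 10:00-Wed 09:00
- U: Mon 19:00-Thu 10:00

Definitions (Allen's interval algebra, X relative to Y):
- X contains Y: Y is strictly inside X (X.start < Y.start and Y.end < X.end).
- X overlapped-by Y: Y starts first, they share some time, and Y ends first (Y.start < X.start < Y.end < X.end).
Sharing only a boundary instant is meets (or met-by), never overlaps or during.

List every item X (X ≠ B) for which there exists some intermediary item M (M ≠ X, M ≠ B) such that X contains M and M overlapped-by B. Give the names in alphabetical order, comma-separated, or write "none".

none

Target B = [Wed 16:00, Fri 05:00].
Intermediaries M with M overlapped-by B: none.
Union: none.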